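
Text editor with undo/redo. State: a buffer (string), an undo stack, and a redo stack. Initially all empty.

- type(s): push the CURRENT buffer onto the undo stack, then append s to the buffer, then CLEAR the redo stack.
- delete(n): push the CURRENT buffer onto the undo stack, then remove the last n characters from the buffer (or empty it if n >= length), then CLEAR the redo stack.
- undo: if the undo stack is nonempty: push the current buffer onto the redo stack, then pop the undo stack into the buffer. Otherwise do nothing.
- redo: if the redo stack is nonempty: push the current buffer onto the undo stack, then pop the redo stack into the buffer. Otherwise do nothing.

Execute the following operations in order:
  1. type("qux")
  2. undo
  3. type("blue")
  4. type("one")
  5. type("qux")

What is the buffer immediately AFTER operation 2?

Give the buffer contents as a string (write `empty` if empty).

Answer: empty

Derivation:
After op 1 (type): buf='qux' undo_depth=1 redo_depth=0
After op 2 (undo): buf='(empty)' undo_depth=0 redo_depth=1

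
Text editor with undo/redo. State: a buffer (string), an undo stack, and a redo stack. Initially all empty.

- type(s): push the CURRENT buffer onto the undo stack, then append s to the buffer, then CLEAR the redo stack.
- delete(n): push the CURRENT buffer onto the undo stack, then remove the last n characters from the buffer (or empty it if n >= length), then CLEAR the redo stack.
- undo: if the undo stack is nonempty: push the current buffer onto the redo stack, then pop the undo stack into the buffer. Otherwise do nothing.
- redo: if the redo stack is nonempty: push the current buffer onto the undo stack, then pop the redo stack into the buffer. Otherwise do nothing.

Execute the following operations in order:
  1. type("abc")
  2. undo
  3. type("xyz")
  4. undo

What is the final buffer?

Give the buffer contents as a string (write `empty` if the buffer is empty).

Answer: empty

Derivation:
After op 1 (type): buf='abc' undo_depth=1 redo_depth=0
After op 2 (undo): buf='(empty)' undo_depth=0 redo_depth=1
After op 3 (type): buf='xyz' undo_depth=1 redo_depth=0
After op 4 (undo): buf='(empty)' undo_depth=0 redo_depth=1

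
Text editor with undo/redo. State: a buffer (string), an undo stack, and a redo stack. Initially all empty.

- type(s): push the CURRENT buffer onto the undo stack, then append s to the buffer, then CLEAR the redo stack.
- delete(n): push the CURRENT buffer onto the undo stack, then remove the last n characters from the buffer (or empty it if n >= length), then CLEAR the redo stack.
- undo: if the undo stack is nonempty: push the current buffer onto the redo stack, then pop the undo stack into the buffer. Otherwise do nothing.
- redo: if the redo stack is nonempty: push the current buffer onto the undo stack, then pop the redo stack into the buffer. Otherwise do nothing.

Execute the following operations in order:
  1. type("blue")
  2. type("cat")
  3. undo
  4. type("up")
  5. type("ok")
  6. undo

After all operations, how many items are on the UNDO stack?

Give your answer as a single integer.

Answer: 2

Derivation:
After op 1 (type): buf='blue' undo_depth=1 redo_depth=0
After op 2 (type): buf='bluecat' undo_depth=2 redo_depth=0
After op 3 (undo): buf='blue' undo_depth=1 redo_depth=1
After op 4 (type): buf='blueup' undo_depth=2 redo_depth=0
After op 5 (type): buf='blueupok' undo_depth=3 redo_depth=0
After op 6 (undo): buf='blueup' undo_depth=2 redo_depth=1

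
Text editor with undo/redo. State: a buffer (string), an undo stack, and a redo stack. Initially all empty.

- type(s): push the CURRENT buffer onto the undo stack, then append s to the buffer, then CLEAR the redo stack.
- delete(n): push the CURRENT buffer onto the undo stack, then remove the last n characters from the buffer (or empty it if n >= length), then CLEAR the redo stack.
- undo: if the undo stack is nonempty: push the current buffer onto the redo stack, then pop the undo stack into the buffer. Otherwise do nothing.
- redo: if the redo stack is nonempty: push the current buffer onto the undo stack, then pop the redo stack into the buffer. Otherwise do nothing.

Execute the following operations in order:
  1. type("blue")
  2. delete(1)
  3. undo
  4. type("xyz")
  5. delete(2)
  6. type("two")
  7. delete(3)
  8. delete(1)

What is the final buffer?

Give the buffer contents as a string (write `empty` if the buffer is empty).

Answer: blue

Derivation:
After op 1 (type): buf='blue' undo_depth=1 redo_depth=0
After op 2 (delete): buf='blu' undo_depth=2 redo_depth=0
After op 3 (undo): buf='blue' undo_depth=1 redo_depth=1
After op 4 (type): buf='bluexyz' undo_depth=2 redo_depth=0
After op 5 (delete): buf='bluex' undo_depth=3 redo_depth=0
After op 6 (type): buf='bluextwo' undo_depth=4 redo_depth=0
After op 7 (delete): buf='bluex' undo_depth=5 redo_depth=0
After op 8 (delete): buf='blue' undo_depth=6 redo_depth=0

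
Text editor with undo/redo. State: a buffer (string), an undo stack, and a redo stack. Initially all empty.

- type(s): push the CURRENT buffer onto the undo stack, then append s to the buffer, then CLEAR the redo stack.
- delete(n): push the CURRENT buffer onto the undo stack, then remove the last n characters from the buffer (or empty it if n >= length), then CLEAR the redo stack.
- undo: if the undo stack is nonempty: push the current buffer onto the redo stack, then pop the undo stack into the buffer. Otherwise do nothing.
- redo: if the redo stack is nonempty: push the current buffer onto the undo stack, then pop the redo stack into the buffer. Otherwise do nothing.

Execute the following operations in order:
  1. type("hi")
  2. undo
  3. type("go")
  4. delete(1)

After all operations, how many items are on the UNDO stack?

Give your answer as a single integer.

After op 1 (type): buf='hi' undo_depth=1 redo_depth=0
After op 2 (undo): buf='(empty)' undo_depth=0 redo_depth=1
After op 3 (type): buf='go' undo_depth=1 redo_depth=0
After op 4 (delete): buf='g' undo_depth=2 redo_depth=0

Answer: 2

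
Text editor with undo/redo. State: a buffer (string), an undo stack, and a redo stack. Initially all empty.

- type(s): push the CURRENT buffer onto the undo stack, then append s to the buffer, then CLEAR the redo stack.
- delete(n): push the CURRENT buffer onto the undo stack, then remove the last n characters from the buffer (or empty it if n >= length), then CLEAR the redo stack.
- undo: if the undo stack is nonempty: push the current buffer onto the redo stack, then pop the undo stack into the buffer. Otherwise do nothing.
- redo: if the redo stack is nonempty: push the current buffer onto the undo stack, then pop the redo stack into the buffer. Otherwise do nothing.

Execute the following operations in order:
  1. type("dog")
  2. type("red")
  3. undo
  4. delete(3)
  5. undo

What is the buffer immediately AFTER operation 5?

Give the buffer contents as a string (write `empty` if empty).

After op 1 (type): buf='dog' undo_depth=1 redo_depth=0
After op 2 (type): buf='dogred' undo_depth=2 redo_depth=0
After op 3 (undo): buf='dog' undo_depth=1 redo_depth=1
After op 4 (delete): buf='(empty)' undo_depth=2 redo_depth=0
After op 5 (undo): buf='dog' undo_depth=1 redo_depth=1

Answer: dog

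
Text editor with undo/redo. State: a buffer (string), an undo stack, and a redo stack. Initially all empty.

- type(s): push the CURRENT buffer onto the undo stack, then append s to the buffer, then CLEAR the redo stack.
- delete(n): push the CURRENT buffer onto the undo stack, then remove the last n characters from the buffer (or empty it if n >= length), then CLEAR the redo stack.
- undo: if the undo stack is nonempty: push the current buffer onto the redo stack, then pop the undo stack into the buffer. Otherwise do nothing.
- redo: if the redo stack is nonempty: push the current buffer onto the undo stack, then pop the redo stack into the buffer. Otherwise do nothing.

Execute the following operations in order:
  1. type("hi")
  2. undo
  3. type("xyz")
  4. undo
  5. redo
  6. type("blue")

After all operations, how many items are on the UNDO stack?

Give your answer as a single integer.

Answer: 2

Derivation:
After op 1 (type): buf='hi' undo_depth=1 redo_depth=0
After op 2 (undo): buf='(empty)' undo_depth=0 redo_depth=1
After op 3 (type): buf='xyz' undo_depth=1 redo_depth=0
After op 4 (undo): buf='(empty)' undo_depth=0 redo_depth=1
After op 5 (redo): buf='xyz' undo_depth=1 redo_depth=0
After op 6 (type): buf='xyzblue' undo_depth=2 redo_depth=0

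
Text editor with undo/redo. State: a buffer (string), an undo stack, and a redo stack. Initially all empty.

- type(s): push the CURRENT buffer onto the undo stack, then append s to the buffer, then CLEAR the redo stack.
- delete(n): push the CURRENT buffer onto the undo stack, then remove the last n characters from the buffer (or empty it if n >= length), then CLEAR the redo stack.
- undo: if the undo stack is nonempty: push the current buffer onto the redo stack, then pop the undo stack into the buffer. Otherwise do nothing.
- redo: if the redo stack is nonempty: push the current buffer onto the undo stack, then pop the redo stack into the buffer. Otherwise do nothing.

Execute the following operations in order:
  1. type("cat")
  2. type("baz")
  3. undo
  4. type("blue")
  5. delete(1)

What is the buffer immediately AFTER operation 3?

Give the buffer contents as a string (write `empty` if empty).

After op 1 (type): buf='cat' undo_depth=1 redo_depth=0
After op 2 (type): buf='catbaz' undo_depth=2 redo_depth=0
After op 3 (undo): buf='cat' undo_depth=1 redo_depth=1

Answer: cat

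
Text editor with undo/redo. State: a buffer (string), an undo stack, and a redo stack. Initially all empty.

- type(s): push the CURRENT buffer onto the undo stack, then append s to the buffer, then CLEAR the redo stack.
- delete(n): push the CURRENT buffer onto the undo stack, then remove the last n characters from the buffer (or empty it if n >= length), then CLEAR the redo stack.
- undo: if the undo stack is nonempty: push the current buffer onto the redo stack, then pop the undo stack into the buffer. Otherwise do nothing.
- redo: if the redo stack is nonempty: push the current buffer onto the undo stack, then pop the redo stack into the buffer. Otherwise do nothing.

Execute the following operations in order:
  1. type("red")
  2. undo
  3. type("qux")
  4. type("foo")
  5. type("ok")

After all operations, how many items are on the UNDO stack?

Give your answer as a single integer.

After op 1 (type): buf='red' undo_depth=1 redo_depth=0
After op 2 (undo): buf='(empty)' undo_depth=0 redo_depth=1
After op 3 (type): buf='qux' undo_depth=1 redo_depth=0
After op 4 (type): buf='quxfoo' undo_depth=2 redo_depth=0
After op 5 (type): buf='quxfoook' undo_depth=3 redo_depth=0

Answer: 3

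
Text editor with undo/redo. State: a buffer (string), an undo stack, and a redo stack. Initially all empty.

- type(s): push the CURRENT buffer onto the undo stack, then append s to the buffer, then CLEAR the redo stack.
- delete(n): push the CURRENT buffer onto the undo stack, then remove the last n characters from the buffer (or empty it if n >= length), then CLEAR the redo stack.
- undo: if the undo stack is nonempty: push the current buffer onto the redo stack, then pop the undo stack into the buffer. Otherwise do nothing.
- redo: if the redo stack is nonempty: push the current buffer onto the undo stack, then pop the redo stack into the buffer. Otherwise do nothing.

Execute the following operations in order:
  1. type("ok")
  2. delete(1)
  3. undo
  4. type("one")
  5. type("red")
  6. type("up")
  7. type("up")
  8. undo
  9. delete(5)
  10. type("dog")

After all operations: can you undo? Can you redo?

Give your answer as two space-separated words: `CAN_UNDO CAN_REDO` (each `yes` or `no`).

After op 1 (type): buf='ok' undo_depth=1 redo_depth=0
After op 2 (delete): buf='o' undo_depth=2 redo_depth=0
After op 3 (undo): buf='ok' undo_depth=1 redo_depth=1
After op 4 (type): buf='okone' undo_depth=2 redo_depth=0
After op 5 (type): buf='okonered' undo_depth=3 redo_depth=0
After op 6 (type): buf='okoneredup' undo_depth=4 redo_depth=0
After op 7 (type): buf='okoneredupup' undo_depth=5 redo_depth=0
After op 8 (undo): buf='okoneredup' undo_depth=4 redo_depth=1
After op 9 (delete): buf='okone' undo_depth=5 redo_depth=0
After op 10 (type): buf='okonedog' undo_depth=6 redo_depth=0

Answer: yes no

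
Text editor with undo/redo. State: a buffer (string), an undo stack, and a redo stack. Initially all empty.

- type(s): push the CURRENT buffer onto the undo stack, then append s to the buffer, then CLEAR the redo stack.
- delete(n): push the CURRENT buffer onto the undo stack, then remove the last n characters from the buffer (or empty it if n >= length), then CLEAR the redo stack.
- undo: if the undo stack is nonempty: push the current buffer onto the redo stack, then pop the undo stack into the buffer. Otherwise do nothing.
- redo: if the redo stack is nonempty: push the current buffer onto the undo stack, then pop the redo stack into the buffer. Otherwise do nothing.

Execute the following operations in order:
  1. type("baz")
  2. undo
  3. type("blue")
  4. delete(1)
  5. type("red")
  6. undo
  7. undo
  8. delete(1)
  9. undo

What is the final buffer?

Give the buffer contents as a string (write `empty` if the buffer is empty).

Answer: blue

Derivation:
After op 1 (type): buf='baz' undo_depth=1 redo_depth=0
After op 2 (undo): buf='(empty)' undo_depth=0 redo_depth=1
After op 3 (type): buf='blue' undo_depth=1 redo_depth=0
After op 4 (delete): buf='blu' undo_depth=2 redo_depth=0
After op 5 (type): buf='blured' undo_depth=3 redo_depth=0
After op 6 (undo): buf='blu' undo_depth=2 redo_depth=1
After op 7 (undo): buf='blue' undo_depth=1 redo_depth=2
After op 8 (delete): buf='blu' undo_depth=2 redo_depth=0
After op 9 (undo): buf='blue' undo_depth=1 redo_depth=1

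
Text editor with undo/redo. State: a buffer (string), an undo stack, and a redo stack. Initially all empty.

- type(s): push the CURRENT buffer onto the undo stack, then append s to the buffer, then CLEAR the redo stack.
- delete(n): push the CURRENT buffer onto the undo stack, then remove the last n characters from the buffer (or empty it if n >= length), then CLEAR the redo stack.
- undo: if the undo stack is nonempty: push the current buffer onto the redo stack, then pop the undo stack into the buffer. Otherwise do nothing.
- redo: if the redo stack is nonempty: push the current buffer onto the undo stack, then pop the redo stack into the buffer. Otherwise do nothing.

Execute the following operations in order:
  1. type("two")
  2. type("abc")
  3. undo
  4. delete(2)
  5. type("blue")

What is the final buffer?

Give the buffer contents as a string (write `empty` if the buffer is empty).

Answer: tblue

Derivation:
After op 1 (type): buf='two' undo_depth=1 redo_depth=0
After op 2 (type): buf='twoabc' undo_depth=2 redo_depth=0
After op 3 (undo): buf='two' undo_depth=1 redo_depth=1
After op 4 (delete): buf='t' undo_depth=2 redo_depth=0
After op 5 (type): buf='tblue' undo_depth=3 redo_depth=0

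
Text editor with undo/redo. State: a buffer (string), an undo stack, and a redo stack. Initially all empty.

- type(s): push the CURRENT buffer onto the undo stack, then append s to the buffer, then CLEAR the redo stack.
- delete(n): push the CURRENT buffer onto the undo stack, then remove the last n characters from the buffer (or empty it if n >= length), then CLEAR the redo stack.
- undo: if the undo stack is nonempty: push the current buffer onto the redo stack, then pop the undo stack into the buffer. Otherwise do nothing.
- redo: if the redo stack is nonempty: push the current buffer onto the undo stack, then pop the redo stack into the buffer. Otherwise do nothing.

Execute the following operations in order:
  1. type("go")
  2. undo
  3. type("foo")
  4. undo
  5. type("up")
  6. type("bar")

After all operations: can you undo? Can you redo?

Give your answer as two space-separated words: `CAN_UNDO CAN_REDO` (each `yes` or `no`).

Answer: yes no

Derivation:
After op 1 (type): buf='go' undo_depth=1 redo_depth=0
After op 2 (undo): buf='(empty)' undo_depth=0 redo_depth=1
After op 3 (type): buf='foo' undo_depth=1 redo_depth=0
After op 4 (undo): buf='(empty)' undo_depth=0 redo_depth=1
After op 5 (type): buf='up' undo_depth=1 redo_depth=0
After op 6 (type): buf='upbar' undo_depth=2 redo_depth=0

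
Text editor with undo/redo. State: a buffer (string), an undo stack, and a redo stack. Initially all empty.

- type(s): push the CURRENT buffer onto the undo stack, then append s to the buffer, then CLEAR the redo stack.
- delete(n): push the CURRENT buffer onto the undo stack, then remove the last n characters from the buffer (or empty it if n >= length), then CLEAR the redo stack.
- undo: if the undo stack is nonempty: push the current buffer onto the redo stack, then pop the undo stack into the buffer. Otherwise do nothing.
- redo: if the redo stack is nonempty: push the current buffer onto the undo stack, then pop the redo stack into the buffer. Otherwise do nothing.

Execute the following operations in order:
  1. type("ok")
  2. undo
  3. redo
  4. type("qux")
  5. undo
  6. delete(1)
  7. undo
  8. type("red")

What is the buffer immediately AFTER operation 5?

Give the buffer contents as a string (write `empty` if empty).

After op 1 (type): buf='ok' undo_depth=1 redo_depth=0
After op 2 (undo): buf='(empty)' undo_depth=0 redo_depth=1
After op 3 (redo): buf='ok' undo_depth=1 redo_depth=0
After op 4 (type): buf='okqux' undo_depth=2 redo_depth=0
After op 5 (undo): buf='ok' undo_depth=1 redo_depth=1

Answer: ok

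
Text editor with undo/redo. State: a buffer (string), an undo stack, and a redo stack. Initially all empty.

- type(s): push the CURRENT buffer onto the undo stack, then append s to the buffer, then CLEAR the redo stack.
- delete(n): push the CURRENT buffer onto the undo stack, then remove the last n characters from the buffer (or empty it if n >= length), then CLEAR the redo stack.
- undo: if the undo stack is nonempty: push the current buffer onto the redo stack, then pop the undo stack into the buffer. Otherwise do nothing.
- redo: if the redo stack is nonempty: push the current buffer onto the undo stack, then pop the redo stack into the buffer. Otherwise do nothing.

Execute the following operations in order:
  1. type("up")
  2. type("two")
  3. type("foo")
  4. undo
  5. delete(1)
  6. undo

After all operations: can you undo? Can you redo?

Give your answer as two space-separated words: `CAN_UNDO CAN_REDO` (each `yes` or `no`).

Answer: yes yes

Derivation:
After op 1 (type): buf='up' undo_depth=1 redo_depth=0
After op 2 (type): buf='uptwo' undo_depth=2 redo_depth=0
After op 3 (type): buf='uptwofoo' undo_depth=3 redo_depth=0
After op 4 (undo): buf='uptwo' undo_depth=2 redo_depth=1
After op 5 (delete): buf='uptw' undo_depth=3 redo_depth=0
After op 6 (undo): buf='uptwo' undo_depth=2 redo_depth=1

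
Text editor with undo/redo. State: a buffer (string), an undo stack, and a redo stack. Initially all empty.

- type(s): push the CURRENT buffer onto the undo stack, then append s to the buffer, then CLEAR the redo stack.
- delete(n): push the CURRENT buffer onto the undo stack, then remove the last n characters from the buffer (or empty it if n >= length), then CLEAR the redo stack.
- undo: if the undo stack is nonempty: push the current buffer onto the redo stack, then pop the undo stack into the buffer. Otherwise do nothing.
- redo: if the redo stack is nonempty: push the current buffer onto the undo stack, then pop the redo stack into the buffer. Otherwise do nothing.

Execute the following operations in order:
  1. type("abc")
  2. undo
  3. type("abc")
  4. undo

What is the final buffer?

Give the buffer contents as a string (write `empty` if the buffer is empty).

Answer: empty

Derivation:
After op 1 (type): buf='abc' undo_depth=1 redo_depth=0
After op 2 (undo): buf='(empty)' undo_depth=0 redo_depth=1
After op 3 (type): buf='abc' undo_depth=1 redo_depth=0
After op 4 (undo): buf='(empty)' undo_depth=0 redo_depth=1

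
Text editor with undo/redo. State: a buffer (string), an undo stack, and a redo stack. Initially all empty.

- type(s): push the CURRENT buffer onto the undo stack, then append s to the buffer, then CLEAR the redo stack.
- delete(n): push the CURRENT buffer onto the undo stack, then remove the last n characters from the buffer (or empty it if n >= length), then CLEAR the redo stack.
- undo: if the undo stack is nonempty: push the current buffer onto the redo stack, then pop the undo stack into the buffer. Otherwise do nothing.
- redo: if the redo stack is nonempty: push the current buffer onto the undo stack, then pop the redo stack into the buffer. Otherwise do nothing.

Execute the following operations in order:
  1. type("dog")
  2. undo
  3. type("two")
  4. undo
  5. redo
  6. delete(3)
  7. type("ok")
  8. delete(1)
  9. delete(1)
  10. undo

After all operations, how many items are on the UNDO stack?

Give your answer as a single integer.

After op 1 (type): buf='dog' undo_depth=1 redo_depth=0
After op 2 (undo): buf='(empty)' undo_depth=0 redo_depth=1
After op 3 (type): buf='two' undo_depth=1 redo_depth=0
After op 4 (undo): buf='(empty)' undo_depth=0 redo_depth=1
After op 5 (redo): buf='two' undo_depth=1 redo_depth=0
After op 6 (delete): buf='(empty)' undo_depth=2 redo_depth=0
After op 7 (type): buf='ok' undo_depth=3 redo_depth=0
After op 8 (delete): buf='o' undo_depth=4 redo_depth=0
After op 9 (delete): buf='(empty)' undo_depth=5 redo_depth=0
After op 10 (undo): buf='o' undo_depth=4 redo_depth=1

Answer: 4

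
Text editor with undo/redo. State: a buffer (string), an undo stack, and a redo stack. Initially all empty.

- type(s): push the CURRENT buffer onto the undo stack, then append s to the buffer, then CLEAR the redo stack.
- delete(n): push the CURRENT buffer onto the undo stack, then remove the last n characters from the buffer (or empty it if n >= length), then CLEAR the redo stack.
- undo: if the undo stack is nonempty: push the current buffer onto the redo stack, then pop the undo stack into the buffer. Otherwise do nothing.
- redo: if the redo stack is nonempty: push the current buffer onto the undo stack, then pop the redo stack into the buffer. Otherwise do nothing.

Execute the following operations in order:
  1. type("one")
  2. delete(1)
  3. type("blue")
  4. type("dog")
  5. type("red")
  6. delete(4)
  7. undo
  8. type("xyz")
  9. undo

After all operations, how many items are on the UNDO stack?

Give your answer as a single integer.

Answer: 5

Derivation:
After op 1 (type): buf='one' undo_depth=1 redo_depth=0
After op 2 (delete): buf='on' undo_depth=2 redo_depth=0
After op 3 (type): buf='onblue' undo_depth=3 redo_depth=0
After op 4 (type): buf='onbluedog' undo_depth=4 redo_depth=0
After op 5 (type): buf='onbluedogred' undo_depth=5 redo_depth=0
After op 6 (delete): buf='onbluedo' undo_depth=6 redo_depth=0
After op 7 (undo): buf='onbluedogred' undo_depth=5 redo_depth=1
After op 8 (type): buf='onbluedogredxyz' undo_depth=6 redo_depth=0
After op 9 (undo): buf='onbluedogred' undo_depth=5 redo_depth=1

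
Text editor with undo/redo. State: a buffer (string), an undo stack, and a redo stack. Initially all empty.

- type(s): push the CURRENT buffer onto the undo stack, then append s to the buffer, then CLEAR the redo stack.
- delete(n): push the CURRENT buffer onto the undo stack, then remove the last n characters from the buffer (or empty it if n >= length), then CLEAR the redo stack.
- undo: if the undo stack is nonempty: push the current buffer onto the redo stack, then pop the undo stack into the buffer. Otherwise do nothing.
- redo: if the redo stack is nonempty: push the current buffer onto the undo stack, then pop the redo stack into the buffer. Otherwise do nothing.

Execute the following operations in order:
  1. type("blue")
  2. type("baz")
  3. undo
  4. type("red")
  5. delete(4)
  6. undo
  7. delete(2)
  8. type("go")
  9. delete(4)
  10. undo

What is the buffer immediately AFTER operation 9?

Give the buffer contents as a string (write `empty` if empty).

Answer: blu

Derivation:
After op 1 (type): buf='blue' undo_depth=1 redo_depth=0
After op 2 (type): buf='bluebaz' undo_depth=2 redo_depth=0
After op 3 (undo): buf='blue' undo_depth=1 redo_depth=1
After op 4 (type): buf='bluered' undo_depth=2 redo_depth=0
After op 5 (delete): buf='blu' undo_depth=3 redo_depth=0
After op 6 (undo): buf='bluered' undo_depth=2 redo_depth=1
After op 7 (delete): buf='bluer' undo_depth=3 redo_depth=0
After op 8 (type): buf='bluergo' undo_depth=4 redo_depth=0
After op 9 (delete): buf='blu' undo_depth=5 redo_depth=0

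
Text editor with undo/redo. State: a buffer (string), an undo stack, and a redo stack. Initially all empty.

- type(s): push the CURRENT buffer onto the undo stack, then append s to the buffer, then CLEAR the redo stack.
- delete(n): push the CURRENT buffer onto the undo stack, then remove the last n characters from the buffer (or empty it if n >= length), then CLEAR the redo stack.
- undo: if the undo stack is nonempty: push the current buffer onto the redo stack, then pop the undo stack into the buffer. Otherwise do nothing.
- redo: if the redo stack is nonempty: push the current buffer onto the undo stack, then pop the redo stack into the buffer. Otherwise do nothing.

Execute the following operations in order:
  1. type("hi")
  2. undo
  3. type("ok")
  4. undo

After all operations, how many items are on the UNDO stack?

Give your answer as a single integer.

After op 1 (type): buf='hi' undo_depth=1 redo_depth=0
After op 2 (undo): buf='(empty)' undo_depth=0 redo_depth=1
After op 3 (type): buf='ok' undo_depth=1 redo_depth=0
After op 4 (undo): buf='(empty)' undo_depth=0 redo_depth=1

Answer: 0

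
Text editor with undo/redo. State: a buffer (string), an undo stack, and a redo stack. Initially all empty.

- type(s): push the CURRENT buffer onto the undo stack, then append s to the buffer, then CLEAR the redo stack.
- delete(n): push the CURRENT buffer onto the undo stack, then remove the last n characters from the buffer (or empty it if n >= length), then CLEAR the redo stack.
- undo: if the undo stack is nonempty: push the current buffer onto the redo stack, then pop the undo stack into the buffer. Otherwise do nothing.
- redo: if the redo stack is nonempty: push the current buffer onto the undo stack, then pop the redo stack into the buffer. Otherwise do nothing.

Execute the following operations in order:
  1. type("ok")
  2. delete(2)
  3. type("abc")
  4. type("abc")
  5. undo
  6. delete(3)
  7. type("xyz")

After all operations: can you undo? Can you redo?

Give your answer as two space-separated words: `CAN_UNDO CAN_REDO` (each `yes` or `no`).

Answer: yes no

Derivation:
After op 1 (type): buf='ok' undo_depth=1 redo_depth=0
After op 2 (delete): buf='(empty)' undo_depth=2 redo_depth=0
After op 3 (type): buf='abc' undo_depth=3 redo_depth=0
After op 4 (type): buf='abcabc' undo_depth=4 redo_depth=0
After op 5 (undo): buf='abc' undo_depth=3 redo_depth=1
After op 6 (delete): buf='(empty)' undo_depth=4 redo_depth=0
After op 7 (type): buf='xyz' undo_depth=5 redo_depth=0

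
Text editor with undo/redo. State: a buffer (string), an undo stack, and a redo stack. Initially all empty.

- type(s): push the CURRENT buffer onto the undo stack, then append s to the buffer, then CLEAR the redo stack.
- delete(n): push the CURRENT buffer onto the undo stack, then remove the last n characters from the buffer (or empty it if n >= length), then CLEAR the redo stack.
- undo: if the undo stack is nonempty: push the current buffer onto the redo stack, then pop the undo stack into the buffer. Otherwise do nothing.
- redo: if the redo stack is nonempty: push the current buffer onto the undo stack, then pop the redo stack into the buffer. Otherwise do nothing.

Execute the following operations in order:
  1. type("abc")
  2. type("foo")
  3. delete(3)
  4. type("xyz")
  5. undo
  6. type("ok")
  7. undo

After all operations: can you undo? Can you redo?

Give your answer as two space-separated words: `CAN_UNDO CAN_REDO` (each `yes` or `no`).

Answer: yes yes

Derivation:
After op 1 (type): buf='abc' undo_depth=1 redo_depth=0
After op 2 (type): buf='abcfoo' undo_depth=2 redo_depth=0
After op 3 (delete): buf='abc' undo_depth=3 redo_depth=0
After op 4 (type): buf='abcxyz' undo_depth=4 redo_depth=0
After op 5 (undo): buf='abc' undo_depth=3 redo_depth=1
After op 6 (type): buf='abcok' undo_depth=4 redo_depth=0
After op 7 (undo): buf='abc' undo_depth=3 redo_depth=1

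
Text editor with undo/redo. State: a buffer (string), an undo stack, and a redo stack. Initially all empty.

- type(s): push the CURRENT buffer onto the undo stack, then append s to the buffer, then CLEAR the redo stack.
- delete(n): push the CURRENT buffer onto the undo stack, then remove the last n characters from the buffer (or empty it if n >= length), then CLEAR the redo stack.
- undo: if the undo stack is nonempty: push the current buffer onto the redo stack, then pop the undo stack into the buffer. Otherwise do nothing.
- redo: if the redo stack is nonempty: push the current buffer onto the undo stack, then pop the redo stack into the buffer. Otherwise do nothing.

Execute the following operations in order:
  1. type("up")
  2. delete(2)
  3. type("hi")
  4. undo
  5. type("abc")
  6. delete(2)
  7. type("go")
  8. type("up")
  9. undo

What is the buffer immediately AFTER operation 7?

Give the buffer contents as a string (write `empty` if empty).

Answer: ago

Derivation:
After op 1 (type): buf='up' undo_depth=1 redo_depth=0
After op 2 (delete): buf='(empty)' undo_depth=2 redo_depth=0
After op 3 (type): buf='hi' undo_depth=3 redo_depth=0
After op 4 (undo): buf='(empty)' undo_depth=2 redo_depth=1
After op 5 (type): buf='abc' undo_depth=3 redo_depth=0
After op 6 (delete): buf='a' undo_depth=4 redo_depth=0
After op 7 (type): buf='ago' undo_depth=5 redo_depth=0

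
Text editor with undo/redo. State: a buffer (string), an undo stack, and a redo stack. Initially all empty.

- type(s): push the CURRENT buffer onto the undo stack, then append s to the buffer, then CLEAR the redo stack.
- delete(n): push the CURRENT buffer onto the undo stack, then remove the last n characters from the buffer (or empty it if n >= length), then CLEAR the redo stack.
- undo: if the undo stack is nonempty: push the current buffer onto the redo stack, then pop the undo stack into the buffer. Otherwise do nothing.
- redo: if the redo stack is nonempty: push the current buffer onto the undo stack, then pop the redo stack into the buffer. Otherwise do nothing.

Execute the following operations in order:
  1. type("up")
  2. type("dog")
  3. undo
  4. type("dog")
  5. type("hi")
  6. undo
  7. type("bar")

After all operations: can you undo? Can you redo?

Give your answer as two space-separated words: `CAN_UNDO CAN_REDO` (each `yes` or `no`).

Answer: yes no

Derivation:
After op 1 (type): buf='up' undo_depth=1 redo_depth=0
After op 2 (type): buf='updog' undo_depth=2 redo_depth=0
After op 3 (undo): buf='up' undo_depth=1 redo_depth=1
After op 4 (type): buf='updog' undo_depth=2 redo_depth=0
After op 5 (type): buf='updoghi' undo_depth=3 redo_depth=0
After op 6 (undo): buf='updog' undo_depth=2 redo_depth=1
After op 7 (type): buf='updogbar' undo_depth=3 redo_depth=0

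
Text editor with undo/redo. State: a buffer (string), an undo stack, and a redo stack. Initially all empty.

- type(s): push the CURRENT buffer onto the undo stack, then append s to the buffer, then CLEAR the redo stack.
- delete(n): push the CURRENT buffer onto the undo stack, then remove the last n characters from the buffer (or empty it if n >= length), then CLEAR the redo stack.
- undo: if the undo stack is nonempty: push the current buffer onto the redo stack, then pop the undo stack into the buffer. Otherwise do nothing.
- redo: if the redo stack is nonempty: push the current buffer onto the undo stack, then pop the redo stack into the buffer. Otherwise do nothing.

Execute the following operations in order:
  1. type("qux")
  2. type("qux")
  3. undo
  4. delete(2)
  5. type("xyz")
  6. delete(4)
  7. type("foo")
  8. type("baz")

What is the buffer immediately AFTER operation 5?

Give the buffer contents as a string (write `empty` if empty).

Answer: qxyz

Derivation:
After op 1 (type): buf='qux' undo_depth=1 redo_depth=0
After op 2 (type): buf='quxqux' undo_depth=2 redo_depth=0
After op 3 (undo): buf='qux' undo_depth=1 redo_depth=1
After op 4 (delete): buf='q' undo_depth=2 redo_depth=0
After op 5 (type): buf='qxyz' undo_depth=3 redo_depth=0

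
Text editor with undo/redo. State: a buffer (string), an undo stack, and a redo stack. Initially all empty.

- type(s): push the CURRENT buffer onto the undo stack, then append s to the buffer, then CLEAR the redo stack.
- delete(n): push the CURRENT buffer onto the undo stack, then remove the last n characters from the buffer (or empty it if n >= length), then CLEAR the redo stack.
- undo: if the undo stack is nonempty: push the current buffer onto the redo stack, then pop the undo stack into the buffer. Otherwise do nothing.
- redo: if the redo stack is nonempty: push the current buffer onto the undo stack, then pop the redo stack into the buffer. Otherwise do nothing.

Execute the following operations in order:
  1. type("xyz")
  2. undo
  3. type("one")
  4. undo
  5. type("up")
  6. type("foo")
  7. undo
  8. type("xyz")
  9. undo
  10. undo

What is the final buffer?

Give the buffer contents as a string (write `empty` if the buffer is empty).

After op 1 (type): buf='xyz' undo_depth=1 redo_depth=0
After op 2 (undo): buf='(empty)' undo_depth=0 redo_depth=1
After op 3 (type): buf='one' undo_depth=1 redo_depth=0
After op 4 (undo): buf='(empty)' undo_depth=0 redo_depth=1
After op 5 (type): buf='up' undo_depth=1 redo_depth=0
After op 6 (type): buf='upfoo' undo_depth=2 redo_depth=0
After op 7 (undo): buf='up' undo_depth=1 redo_depth=1
After op 8 (type): buf='upxyz' undo_depth=2 redo_depth=0
After op 9 (undo): buf='up' undo_depth=1 redo_depth=1
After op 10 (undo): buf='(empty)' undo_depth=0 redo_depth=2

Answer: empty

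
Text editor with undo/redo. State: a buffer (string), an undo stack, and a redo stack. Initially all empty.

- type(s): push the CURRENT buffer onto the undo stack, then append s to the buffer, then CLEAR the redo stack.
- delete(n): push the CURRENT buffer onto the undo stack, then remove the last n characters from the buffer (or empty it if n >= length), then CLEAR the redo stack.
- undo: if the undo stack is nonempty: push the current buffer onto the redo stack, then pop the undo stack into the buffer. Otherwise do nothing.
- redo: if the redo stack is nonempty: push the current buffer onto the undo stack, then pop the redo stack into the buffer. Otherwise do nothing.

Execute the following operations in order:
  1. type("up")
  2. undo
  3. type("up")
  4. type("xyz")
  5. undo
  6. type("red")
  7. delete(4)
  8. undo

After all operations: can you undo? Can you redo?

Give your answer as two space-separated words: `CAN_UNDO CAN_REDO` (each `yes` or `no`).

Answer: yes yes

Derivation:
After op 1 (type): buf='up' undo_depth=1 redo_depth=0
After op 2 (undo): buf='(empty)' undo_depth=0 redo_depth=1
After op 3 (type): buf='up' undo_depth=1 redo_depth=0
After op 4 (type): buf='upxyz' undo_depth=2 redo_depth=0
After op 5 (undo): buf='up' undo_depth=1 redo_depth=1
After op 6 (type): buf='upred' undo_depth=2 redo_depth=0
After op 7 (delete): buf='u' undo_depth=3 redo_depth=0
After op 8 (undo): buf='upred' undo_depth=2 redo_depth=1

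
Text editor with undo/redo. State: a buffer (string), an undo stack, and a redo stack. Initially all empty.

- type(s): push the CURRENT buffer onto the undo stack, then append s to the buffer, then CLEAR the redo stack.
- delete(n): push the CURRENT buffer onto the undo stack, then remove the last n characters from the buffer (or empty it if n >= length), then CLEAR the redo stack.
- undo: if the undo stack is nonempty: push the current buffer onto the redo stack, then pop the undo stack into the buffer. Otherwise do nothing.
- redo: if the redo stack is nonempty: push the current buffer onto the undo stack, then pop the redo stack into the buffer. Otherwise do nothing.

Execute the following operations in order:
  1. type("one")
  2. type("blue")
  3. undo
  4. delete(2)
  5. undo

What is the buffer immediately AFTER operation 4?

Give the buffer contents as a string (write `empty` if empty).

Answer: o

Derivation:
After op 1 (type): buf='one' undo_depth=1 redo_depth=0
After op 2 (type): buf='oneblue' undo_depth=2 redo_depth=0
After op 3 (undo): buf='one' undo_depth=1 redo_depth=1
After op 4 (delete): buf='o' undo_depth=2 redo_depth=0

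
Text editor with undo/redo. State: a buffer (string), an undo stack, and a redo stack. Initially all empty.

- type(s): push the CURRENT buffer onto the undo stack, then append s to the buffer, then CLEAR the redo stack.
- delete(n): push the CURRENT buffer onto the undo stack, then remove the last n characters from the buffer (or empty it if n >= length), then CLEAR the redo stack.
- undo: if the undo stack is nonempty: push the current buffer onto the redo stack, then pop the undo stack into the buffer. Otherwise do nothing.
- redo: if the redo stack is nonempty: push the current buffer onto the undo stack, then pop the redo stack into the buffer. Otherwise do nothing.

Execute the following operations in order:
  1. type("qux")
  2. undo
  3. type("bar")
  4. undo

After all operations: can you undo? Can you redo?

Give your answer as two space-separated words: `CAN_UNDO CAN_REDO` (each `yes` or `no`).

After op 1 (type): buf='qux' undo_depth=1 redo_depth=0
After op 2 (undo): buf='(empty)' undo_depth=0 redo_depth=1
After op 3 (type): buf='bar' undo_depth=1 redo_depth=0
After op 4 (undo): buf='(empty)' undo_depth=0 redo_depth=1

Answer: no yes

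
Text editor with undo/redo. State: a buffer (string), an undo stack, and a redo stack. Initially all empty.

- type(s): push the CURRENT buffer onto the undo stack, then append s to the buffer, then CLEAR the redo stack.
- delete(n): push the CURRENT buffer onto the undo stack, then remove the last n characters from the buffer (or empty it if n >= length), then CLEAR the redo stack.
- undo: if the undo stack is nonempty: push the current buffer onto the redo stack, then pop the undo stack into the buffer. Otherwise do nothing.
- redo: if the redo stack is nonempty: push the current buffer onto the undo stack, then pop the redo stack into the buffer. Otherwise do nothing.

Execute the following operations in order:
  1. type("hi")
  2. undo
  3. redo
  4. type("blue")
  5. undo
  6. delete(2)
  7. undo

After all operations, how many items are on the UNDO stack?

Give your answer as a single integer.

Answer: 1

Derivation:
After op 1 (type): buf='hi' undo_depth=1 redo_depth=0
After op 2 (undo): buf='(empty)' undo_depth=0 redo_depth=1
After op 3 (redo): buf='hi' undo_depth=1 redo_depth=0
After op 4 (type): buf='hiblue' undo_depth=2 redo_depth=0
After op 5 (undo): buf='hi' undo_depth=1 redo_depth=1
After op 6 (delete): buf='(empty)' undo_depth=2 redo_depth=0
After op 7 (undo): buf='hi' undo_depth=1 redo_depth=1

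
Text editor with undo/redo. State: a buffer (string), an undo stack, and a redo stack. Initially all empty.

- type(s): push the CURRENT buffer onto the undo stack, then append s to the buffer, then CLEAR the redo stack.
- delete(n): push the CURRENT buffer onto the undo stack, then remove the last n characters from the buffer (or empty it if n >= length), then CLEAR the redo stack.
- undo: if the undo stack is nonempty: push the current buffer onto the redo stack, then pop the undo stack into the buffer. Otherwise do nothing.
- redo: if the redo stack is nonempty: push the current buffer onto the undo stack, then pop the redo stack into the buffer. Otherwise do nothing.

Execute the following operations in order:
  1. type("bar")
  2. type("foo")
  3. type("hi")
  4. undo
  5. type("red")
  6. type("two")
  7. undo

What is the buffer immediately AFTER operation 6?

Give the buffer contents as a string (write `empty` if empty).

Answer: barfooredtwo

Derivation:
After op 1 (type): buf='bar' undo_depth=1 redo_depth=0
After op 2 (type): buf='barfoo' undo_depth=2 redo_depth=0
After op 3 (type): buf='barfoohi' undo_depth=3 redo_depth=0
After op 4 (undo): buf='barfoo' undo_depth=2 redo_depth=1
After op 5 (type): buf='barfoored' undo_depth=3 redo_depth=0
After op 6 (type): buf='barfooredtwo' undo_depth=4 redo_depth=0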